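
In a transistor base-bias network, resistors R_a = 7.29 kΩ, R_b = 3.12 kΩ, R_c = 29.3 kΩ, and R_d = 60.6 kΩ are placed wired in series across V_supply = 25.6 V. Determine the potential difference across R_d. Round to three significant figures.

ΣR = 7.29 + 3.12 + 29.3 + 60.6 = 100.3 kΩ.
V = V_supply · R/ΣR = 25.6 × 0.6041 = 15.47 V.

V ≈ 15.5 V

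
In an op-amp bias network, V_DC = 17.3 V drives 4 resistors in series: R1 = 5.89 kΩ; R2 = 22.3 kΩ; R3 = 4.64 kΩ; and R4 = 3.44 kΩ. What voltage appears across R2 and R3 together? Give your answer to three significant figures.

ΣR = 5.89 + 22.3 + 4.64 + 3.44 = 36.27 kΩ.
R_{R2..R3} = 22.3 + 4.64 = 26.94 kΩ.
V = V_DC · R/ΣR = 17.3 × 0.7428 = 12.85 V.

V ≈ 12.8 V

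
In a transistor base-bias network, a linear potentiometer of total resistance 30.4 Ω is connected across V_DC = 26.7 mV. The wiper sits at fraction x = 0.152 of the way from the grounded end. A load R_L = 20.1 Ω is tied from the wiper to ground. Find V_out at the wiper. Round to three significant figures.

V_out ≈ 3.40 mV

Split the track: R_lower = x·R_p = 4.621 Ω, R_upper = (1−x)·R_p = 25.78 Ω.
(x·R_p) ‖ R_L = 3.757 Ω.
V_out = 26.7 × 3.757/(25.78 + 3.757) = 3.396 mV.
(Unloaded: V_out = x·V_DC = 4.06 mV.)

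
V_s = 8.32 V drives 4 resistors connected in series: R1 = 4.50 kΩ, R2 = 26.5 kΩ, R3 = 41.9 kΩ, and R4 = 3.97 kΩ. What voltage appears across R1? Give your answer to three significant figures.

Series total: ΣR = 4.50 + 26.5 + 41.9 + 3.97 = 76.87 kΩ.
By the voltage-divider rule, V = 8.32 × 4.500/76.87 = 0.4871 V.

V ≈ 0.487 V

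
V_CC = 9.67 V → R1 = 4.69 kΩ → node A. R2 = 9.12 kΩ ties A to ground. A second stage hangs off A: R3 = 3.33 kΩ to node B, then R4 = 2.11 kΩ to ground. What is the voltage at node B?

Looking into the second stage from A: R3 + R4 = 5.440 kΩ appears in parallel with R2.
R2 ‖ (R3+R4) = 3.407 kΩ.
First divider: V_A = V_CC · 3.407/(4.69 + 3.407) = 4.069 V.
Then the unloaded second divider: V_B = V_A × R4/(R3+R4) = 4.069 × 0.3879 = 1.578 V.

V_B ≈ 1.58 V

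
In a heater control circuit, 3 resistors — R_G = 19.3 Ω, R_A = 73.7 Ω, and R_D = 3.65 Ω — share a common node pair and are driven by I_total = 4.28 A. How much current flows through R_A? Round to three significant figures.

I ≈ 0.171 A

ΣG = 1/19.3 + 1/73.7 + 1/3.65 = 0.3394.
By the current-divider rule, I = I_total · G_k/ΣG = 4.28 × 0.03998 = 0.1711 A.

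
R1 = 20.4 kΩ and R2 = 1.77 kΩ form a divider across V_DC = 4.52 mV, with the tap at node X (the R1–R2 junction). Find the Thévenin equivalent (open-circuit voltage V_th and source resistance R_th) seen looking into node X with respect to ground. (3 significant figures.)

V_th ≈ 0.361 mV, R_th ≈ 1.63 kΩ

With X open, the divider is unloaded: V_th = 4.52 × 1.77/22.17 = 0.3609 mV.
Looking into X with the source shorted: R_th = R1·R2/(R1+R2) = 20.40 × 1.77/22.17 = 1.629 kΩ.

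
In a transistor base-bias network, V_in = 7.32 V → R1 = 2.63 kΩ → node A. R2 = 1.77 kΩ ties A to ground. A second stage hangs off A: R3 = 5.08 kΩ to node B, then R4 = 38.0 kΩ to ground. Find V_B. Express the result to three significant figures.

Looking into the second stage from A: R3 + R4 = 43.08 kΩ appears in parallel with R2.
Effective lower resistance at A: R2 ‖ 43.08 = 1.700 kΩ.
So V_A = 7.32 × 0.3926 = 2.874 V.
V_B = V_A × 0.8821 = 2.535 V.

V_B ≈ 2.54 V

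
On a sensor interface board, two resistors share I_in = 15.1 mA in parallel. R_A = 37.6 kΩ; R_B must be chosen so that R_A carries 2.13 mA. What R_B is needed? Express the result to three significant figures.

R_B ≈ 6.17 kΩ

Two-branch current divider: I_A = I_in · R_B/(R_A + R_B).
With f = 0.1411, R_B = R_A · f/(1−f) = 37.6 × 0.1642 = 6.175 kΩ.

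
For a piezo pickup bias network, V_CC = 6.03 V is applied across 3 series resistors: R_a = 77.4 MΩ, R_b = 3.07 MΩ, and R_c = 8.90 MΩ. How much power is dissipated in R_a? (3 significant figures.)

ΣR = 89.37 MΩ → I = 6.03/89.37 = 0.06747 µA.
P(R_a) = I²·R_a = (0.06747)² × 77.4 = 0.3524 µW.

P ≈ 0.352 µW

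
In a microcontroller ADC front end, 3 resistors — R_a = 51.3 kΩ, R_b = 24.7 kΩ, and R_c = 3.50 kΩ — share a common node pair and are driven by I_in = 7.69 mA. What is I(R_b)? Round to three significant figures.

I ≈ 0.901 mA

Total conductance ΣG = 1/51.3 + 1/24.7 + 1/3.50 = 0.3457 (units of 1/kΩ).
R_b takes the fraction G_k/ΣG = 0.04049/0.3457 = 0.1171, so I = 7.69 × 0.1171 = 0.9006 mA.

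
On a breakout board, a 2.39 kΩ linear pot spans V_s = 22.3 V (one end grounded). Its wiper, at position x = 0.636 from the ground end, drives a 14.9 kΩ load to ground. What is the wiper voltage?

V_out ≈ 13.7 V

The pot divides into 0.8700 kΩ above the wiper and 1.520 kΩ below.
(x·R_p) ‖ R_L = 1.379 kΩ.
Loaded-divider output: V_out = 22.3 × 0.6132 = 13.67 V.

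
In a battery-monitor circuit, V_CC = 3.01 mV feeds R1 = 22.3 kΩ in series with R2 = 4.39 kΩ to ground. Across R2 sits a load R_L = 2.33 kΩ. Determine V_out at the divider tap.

First combine the lower leg with the load: R2 ‖ R_L = 1.522 kΩ.
Now apply the divider: V_out = 3.01 × 0.06390 = 0.1923 mV.
(Unloaded it would be 0.495 mV; the load pulls it down.)

V_out ≈ 0.192 mV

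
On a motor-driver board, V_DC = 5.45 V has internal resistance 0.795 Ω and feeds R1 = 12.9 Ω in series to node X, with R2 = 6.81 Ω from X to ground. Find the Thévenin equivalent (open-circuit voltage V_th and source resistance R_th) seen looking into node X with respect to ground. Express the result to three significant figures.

R1' = 0.795 + 12.9 = 13.70 Ω (source resistance + R1).
With X open, the divider is unloaded: V_th = 5.45 × 6.81/20.50 = 1.810 V.
Zeroing V_DC shorts the top of R1' to ground, so R_th = R1' ‖ R2 = 4.548 Ω.

V_th ≈ 1.81 V, R_th ≈ 4.55 Ω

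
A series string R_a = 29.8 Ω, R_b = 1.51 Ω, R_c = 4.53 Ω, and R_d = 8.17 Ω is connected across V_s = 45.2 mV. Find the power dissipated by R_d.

P ≈ 8.62 µW

Series current I = V_s/ΣR = 45.2/44.01 = 1.027 mA.
V(R_d) = I·R = 8.391 mV; P = V·I = 8.391 × 1.027 = 8.618 µW.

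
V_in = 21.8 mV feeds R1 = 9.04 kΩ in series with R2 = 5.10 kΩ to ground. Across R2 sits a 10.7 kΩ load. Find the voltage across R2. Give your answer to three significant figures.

The load sits in parallel with R2, giving an effective lower resistance R2' = R2·R_L/(R2+R_L) = 3.454 kΩ.
Voltage divider with the loaded lower leg: V_out = 21.8 × 3.454/(9.04 + 3.454) = 21.8 × 0.2764 = 6.026 mV.

V_out ≈ 6.03 mV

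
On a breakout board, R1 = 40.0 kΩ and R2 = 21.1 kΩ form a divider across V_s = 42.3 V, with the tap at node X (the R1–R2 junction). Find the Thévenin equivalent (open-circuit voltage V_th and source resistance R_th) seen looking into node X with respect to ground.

With X open, the divider is unloaded: V_th = 42.3 × 21.1/61.10 = 14.61 V.
Looking into X with the source shorted: R_th = R1·R2/(R1+R2) = 40.00 × 21.1/61.10 = 13.81 kΩ.

V_th ≈ 14.6 V, R_th ≈ 13.8 kΩ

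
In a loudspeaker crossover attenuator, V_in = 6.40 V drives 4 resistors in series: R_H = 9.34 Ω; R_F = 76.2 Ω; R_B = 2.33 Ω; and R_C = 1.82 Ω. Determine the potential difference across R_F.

V ≈ 5.44 V

Total series resistance ΣR = 9.34 + 76.2 + 2.33 + 1.82 = 89.69 Ω.
V = V_in · R/ΣR = 6.40 × 0.8496 = 5.437 V.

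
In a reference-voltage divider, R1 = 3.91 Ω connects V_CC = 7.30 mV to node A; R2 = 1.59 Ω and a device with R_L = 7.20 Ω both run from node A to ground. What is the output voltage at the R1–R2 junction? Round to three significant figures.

V_out ≈ 1.82 mV

First combine the lower leg with the load: R2 ‖ R_L = 1.302 Ω.
Then V_out = V_CC · R2'/(R1 + R2') = 7.30 × 1.302/5.212 = 1.824 mV.
(Unloaded it would be 2.11 mV; the load pulls it down.)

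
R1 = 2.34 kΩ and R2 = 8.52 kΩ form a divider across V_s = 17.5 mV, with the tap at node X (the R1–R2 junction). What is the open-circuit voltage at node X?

V_th ≈ 13.7 mV

V_th is the unloaded tap voltage: V_s · R2/(R1+R2) = 17.5 × 0.7845 = 13.73 mV.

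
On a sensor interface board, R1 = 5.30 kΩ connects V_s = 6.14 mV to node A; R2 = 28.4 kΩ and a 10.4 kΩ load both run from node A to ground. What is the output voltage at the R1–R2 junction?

The load sits in parallel with R2, giving an effective lower resistance R2' = R2·R_L/(R2+R_L) = 7.612 kΩ.
Now apply the divider: V_out = 6.14 × 0.5895 = 3.620 mV.
(Unloaded it would be 5.17 mV; the load pulls it down.)

V_out ≈ 3.62 mV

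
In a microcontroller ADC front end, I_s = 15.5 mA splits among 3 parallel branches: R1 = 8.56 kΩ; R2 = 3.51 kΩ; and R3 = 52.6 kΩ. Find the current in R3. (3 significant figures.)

I ≈ 0.700 mA

ΣG = 1/8.56 + 1/3.51 + 1/52.6 = 0.4207.
Current divider: I(R3) = I_s · G_k/ΣG = 15.5 × (0.01901/0.4207) = 15.5 × 0.04519 = 0.7004 mA.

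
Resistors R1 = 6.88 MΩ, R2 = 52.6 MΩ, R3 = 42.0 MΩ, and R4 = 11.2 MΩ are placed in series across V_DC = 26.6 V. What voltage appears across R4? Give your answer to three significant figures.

Total series resistance ΣR = 6.88 + 52.6 + 42.0 + 11.2 = 112.7 MΩ.
V = V_DC · R/ΣR = 26.6 × 0.09940 = 2.644 V.

V ≈ 2.64 V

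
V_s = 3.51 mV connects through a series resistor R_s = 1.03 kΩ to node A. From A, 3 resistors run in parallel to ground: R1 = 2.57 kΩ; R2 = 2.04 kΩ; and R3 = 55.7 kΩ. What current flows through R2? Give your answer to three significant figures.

I ≈ 0.894 µA

Combine the parallel branches: R_p = (1/2.57 + 1/2.04 + 1/55.7)⁻¹ = 1.115 kΩ.
V_A = 3.51 × 1.115/2.145 = 1.824 mV.
I(R2) = V_A / R2 = 1.824/2.04 = 0.8942 µA.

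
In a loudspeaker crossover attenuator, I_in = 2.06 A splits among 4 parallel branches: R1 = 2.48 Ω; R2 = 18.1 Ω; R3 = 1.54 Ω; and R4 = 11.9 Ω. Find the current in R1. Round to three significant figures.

ΣG = 1/2.48 + 1/18.1 + 1/1.54 + 1/11.9 = 1.192.
Current divider: I(R1) = I_in · G_k/ΣG = 2.06 × (0.4032/1.192) = 2.06 × 0.3383 = 0.6969 A.

I ≈ 0.697 A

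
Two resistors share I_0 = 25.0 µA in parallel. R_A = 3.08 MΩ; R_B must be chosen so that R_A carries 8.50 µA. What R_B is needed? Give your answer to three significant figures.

The fraction through R_A equals R_B/(R_A+R_B).
8.50/25.0 = R_B/(R_A + R_B) → R_B = R_A · (0.3400)/(1 − 0.3400) = 3.08 × 0.5152 = 1.587 MΩ.

R_B ≈ 1.59 MΩ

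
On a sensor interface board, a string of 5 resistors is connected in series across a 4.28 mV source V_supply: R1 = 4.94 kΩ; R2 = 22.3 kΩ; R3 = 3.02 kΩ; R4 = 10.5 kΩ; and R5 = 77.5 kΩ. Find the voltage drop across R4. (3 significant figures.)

V ≈ 0.380 mV

Total series resistance ΣR = 4.94 + 22.3 + 3.02 + 10.5 + 77.5 = 118.3 kΩ.
Voltage divider: V = V_supply · (10.50 / 118.3) = 4.28 × 0.08879 = 0.3800 mV.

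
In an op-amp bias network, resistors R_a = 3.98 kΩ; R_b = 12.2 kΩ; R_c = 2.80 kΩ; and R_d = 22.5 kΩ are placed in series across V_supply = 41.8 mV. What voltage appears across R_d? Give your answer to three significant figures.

Series total: ΣR = 3.98 + 12.2 + 2.80 + 22.5 = 41.48 kΩ.
Voltage divider: V = V_supply · (22.50 / 41.48) = 41.8 × 0.5424 = 22.67 mV.

V ≈ 22.7 mV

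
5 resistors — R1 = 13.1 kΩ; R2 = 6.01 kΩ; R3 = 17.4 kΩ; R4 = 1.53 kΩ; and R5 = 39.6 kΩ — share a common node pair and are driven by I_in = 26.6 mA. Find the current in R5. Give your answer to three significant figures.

Total conductance ΣG = 1/13.1 + 1/6.01 + 1/17.4 + 1/1.53 + 1/39.6 = 0.9790 (units of 1/kΩ).
By the current-divider rule, I = I_in · G_k/ΣG = 26.6 × 0.02579 = 0.6861 mA.

I ≈ 0.686 mA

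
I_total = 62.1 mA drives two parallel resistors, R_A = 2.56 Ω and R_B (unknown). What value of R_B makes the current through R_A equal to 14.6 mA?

The fraction through R_A equals R_B/(R_A+R_B).
14.6/62.1 = R_B/(R_A + R_B) → R_B = R_A · (0.2351)/(1 − 0.2351) = 2.56 × 0.3074 = 0.7869 Ω.

R_B ≈ 0.787 Ω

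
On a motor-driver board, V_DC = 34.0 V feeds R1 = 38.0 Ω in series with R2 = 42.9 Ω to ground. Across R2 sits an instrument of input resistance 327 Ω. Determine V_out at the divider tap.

First combine the lower leg with the load: R2 ‖ R_L = 37.92 Ω.
Then V_out = V_DC · R2'/(R1 + R2') = 34.0 × 37.92/75.92 = 16.98 V.

V_out ≈ 17.0 V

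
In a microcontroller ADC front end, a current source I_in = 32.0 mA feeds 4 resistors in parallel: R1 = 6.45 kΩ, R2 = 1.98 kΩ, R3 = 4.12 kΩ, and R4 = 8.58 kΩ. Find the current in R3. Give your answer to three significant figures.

I ≈ 7.62 mA

Total conductance ΣG = 1/6.45 + 1/1.98 + 1/4.12 + 1/8.58 = 1.019 (units of 1/kΩ).
By the current-divider rule, I = I_in · G_k/ΣG = 32.0 × 0.2381 = 7.619 mA.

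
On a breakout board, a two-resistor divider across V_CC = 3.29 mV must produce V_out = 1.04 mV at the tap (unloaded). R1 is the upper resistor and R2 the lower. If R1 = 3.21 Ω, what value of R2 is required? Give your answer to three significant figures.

Required fraction k = V_out/V_CC = 0.3161.
Rearranging, R2 = R1·k/(1−k) = 3.21 × 0.4622 = 1.484 Ω.

R2 ≈ 1.48 Ω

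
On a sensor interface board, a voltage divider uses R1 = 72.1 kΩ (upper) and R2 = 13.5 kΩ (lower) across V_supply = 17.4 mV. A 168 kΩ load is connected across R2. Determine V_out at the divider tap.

V_out ≈ 2.57 mV

The load sits in parallel with R2, giving an effective lower resistance R2' = R2·R_L/(R2+R_L) = 12.50 kΩ.
Voltage divider with the loaded lower leg: V_out = 17.4 × 12.50/(72.1 + 12.50) = 17.4 × 0.1477 = 2.570 mV.
(Unloaded it would be 2.74 mV; the load pulls it down.)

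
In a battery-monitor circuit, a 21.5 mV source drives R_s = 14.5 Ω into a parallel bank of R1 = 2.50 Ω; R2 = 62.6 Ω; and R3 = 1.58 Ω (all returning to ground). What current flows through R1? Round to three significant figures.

Equivalent of the parallel group: R_p = 0.9534 Ω.
V_A = 21.5 × 0.9534/15.45 = 1.326 mV.
Branch current I = V_A/R1 = 1.326/2.50 = 0.5306 mA.
(Check via current divider: I_total = 1.391 mA; share G_k/ΣG = 0.3814 → same result.)

I ≈ 0.531 mA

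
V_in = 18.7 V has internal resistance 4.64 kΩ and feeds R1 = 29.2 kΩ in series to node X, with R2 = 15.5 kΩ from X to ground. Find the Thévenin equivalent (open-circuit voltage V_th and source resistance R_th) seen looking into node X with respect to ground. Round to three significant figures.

R1' = 4.64 + 29.2 = 33.84 kΩ (source resistance + R1).
V_th is the unloaded tap voltage: V_in · R2/(R1'+R2) = 18.7 × 0.3141 = 5.875 V.
With V_in suppressed (replaced by a short), R_th = R1' ‖ R2 = (33.84 × 15.5)/(33.84 + 15.5) = 10.63 kΩ.

V_th ≈ 5.87 V, R_th ≈ 10.6 kΩ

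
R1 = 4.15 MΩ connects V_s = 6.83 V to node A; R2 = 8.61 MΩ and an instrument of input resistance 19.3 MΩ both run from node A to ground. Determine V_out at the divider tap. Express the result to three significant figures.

V_out ≈ 4.02 V

First combine the lower leg with the load: R2 ‖ R_L = 5.954 MΩ.
Now apply the divider: V_out = 6.83 × 0.5893 = 4.025 V.
(Unloaded it would be 4.61 V; the load pulls it down.)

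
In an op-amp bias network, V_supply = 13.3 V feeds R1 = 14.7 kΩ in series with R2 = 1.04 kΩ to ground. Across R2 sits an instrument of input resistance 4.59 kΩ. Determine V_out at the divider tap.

R2 ‖ R_L = (1.04 × 4.59)/(1.04 + 4.59) = 0.8479 kΩ.
Voltage divider with the loaded lower leg: V_out = 13.3 × 0.8479/(14.7 + 0.8479) = 13.3 × 0.05453 = 0.7253 V.
(Unloaded it would be 0.879 V; the load pulls it down.)

V_out ≈ 0.725 V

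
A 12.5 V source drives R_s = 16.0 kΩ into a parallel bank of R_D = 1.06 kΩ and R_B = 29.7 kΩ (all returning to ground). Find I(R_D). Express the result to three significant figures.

Parallel bank: R_p = 1/(1/1.06 + 1/29.7) = 1.023 kΩ.
Node voltage V_A = V_supply · R_p/(R_s + R_p) = 12.5 × 0.06012 = 0.7515 V.
Branch current I = V_A/R_D = 0.7515/1.06 = 0.7090 mA.

I ≈ 0.709 mA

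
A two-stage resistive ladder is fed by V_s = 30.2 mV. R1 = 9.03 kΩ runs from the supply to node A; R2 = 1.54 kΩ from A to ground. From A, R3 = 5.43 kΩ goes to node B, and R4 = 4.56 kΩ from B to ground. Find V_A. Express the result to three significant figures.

V_A ≈ 3.89 mV

Node A sees R2 in parallel with the series input of stage 2, R3 + R4 = 9.990 kΩ.
R2 ‖ (R3+R4) = 1.334 kΩ.
V_A = 30.2 × 1.334/(9.03 + 1.334) = 3.888 mV.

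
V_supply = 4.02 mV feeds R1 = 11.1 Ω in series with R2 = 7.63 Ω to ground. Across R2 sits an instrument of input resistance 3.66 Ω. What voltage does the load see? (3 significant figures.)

The load sits in parallel with R2, giving an effective lower resistance R2' = R2·R_L/(R2+R_L) = 2.473 Ω.
Now apply the divider: V_out = 4.02 × 0.1822 = 0.7326 mV.

V_out ≈ 0.733 mV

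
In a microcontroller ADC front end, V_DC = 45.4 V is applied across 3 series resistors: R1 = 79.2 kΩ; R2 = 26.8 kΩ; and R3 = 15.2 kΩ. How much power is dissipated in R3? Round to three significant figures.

ΣR = 121.2 kΩ → I = 45.4/121.2 = 0.3746 mA.
P = I²R = 0.1403 × 15.2 = 2.133 mW.

P ≈ 2.13 mW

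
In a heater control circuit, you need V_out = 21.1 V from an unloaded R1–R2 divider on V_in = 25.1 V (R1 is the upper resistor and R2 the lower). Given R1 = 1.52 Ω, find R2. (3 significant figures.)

R2 ≈ 8.02 Ω

V_out/V_in = R2/(R1+R2) = 0.8406.
So R2 = R1 · V_out/(V_in − V_out) = 1.52 × 21.1/(25.1 − 21.1) = 1.52 × 5.275 = 8.018 Ω.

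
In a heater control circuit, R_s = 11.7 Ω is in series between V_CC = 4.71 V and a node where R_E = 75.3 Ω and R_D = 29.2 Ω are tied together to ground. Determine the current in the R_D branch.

Equivalent of the parallel group: R_p = 21.04 Ω.
Node voltage V_A = V_CC · R_p/(R_s + R_p) = 4.71 × 0.6426 = 3.027 V.
I(R_D) = V_A / R_D = 3.027/29.2 = 0.1037 A.
(Equivalently: I_total = 0.1439 A, then current-divider fraction G_k/ΣG = 0.7206.)

I ≈ 0.104 A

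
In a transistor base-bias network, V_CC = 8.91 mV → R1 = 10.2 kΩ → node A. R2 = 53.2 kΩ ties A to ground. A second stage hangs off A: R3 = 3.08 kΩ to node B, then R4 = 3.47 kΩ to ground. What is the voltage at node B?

V_B ≈ 1.72 mV

The second stage (R3 + R4 = 6.550 kΩ) loads node A in parallel with R2.
Effective lower resistance at A: R2 ‖ 6.550 = 5.832 kΩ.
So V_A = 8.91 × 0.3638 = 3.241 mV.
Then the unloaded second divider: V_B = V_A × R4/(R3+R4) = 3.241 × 0.5298 = 1.717 mV.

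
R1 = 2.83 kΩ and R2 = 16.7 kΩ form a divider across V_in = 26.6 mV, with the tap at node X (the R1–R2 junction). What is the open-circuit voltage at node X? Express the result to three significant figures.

V_th is the unloaded tap voltage: V_in · R2/(R1+R2) = 26.6 × 0.8551 = 22.75 mV.

V_th ≈ 22.7 mV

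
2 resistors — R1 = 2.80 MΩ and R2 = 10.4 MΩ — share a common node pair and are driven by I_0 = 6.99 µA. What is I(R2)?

Two-branch current divider: I_k = I_0 · R_other/(R_1 + R_2).
So I = 6.99 × 2.80/13.20 = 1.483 µA.

I ≈ 1.48 µA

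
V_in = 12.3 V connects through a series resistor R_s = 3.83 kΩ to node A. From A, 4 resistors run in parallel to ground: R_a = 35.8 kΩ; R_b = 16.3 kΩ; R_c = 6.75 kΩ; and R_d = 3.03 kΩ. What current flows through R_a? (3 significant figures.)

Equivalent of the parallel group: R_p = 1.762 kΩ.
V_A by voltage divider: V_A = 12.3 × 1.762/(3.83 + 1.762) = 3.876 V.
Branch current I = V_A/R_a = 3.876/35.8 = 0.1083 mA.
(Check via current divider: I_total = 2.199 mA; share G_k/ΣG = 0.04922 → same result.)

I ≈ 0.108 mA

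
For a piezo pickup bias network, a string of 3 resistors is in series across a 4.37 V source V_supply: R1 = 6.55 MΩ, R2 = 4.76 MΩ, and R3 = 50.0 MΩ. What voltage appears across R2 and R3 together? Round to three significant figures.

ΣR = 6.55 + 4.76 + 50.0 = 61.31 MΩ.
R_{R2..R3} = 4.76 + 50.0 = 54.76 MΩ.
By the voltage-divider rule, V = 4.37 × 54.76/61.31 = 3.903 V.

V ≈ 3.90 V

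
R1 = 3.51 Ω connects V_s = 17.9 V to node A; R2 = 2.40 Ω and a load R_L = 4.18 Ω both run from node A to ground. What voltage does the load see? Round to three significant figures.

V_out ≈ 5.42 V

First combine the lower leg with the load: R2 ‖ R_L = 1.525 Ω.
Voltage divider with the loaded lower leg: V_out = 17.9 × 1.525/(3.51 + 1.525) = 17.9 × 0.3028 = 5.421 V.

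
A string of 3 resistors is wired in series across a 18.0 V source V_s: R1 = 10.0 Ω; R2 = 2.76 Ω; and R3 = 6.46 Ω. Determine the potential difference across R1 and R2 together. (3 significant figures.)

Total series resistance ΣR = 10.0 + 2.76 + 6.46 = 19.22 Ω.
R_{R1..R2} = 10.0 + 2.76 = 12.76 Ω.
V = V_s · R/ΣR = 18.0 × 0.6639 = 11.95 V.

V ≈ 12.0 V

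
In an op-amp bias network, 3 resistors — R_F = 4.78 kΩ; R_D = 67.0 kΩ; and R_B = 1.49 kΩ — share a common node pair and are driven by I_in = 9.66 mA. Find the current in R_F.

Total conductance ΣG = 1/4.78 + 1/67.0 + 1/1.49 = 0.8953 (units of 1/kΩ).
By the current-divider rule, I = I_in · G_k/ΣG = 9.66 × 0.2337 = 2.257 mA.

I ≈ 2.26 mA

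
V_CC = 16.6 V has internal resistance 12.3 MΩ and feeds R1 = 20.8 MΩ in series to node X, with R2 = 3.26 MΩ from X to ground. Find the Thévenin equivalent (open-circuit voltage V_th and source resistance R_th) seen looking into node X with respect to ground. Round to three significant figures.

R1' = 12.3 + 20.8 = 33.10 MΩ (source resistance + R1).
V_th is the unloaded tap voltage: V_CC · R2/(R1'+R2) = 16.6 × 0.08966 = 1.488 V.
Zeroing V_CC shorts the top of R1' to ground, so R_th = R1' ‖ R2 = 2.968 MΩ.

V_th ≈ 1.49 V, R_th ≈ 2.97 MΩ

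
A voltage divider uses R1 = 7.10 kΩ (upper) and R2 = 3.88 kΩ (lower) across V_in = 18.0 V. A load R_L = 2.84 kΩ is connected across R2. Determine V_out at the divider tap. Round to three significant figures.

V_out ≈ 3.38 V

First combine the lower leg with the load: R2 ‖ R_L = 1.640 kΩ.
Then V_out = V_in · R2'/(R1 + R2') = 18.0 × 1.640/8.740 = 3.377 V.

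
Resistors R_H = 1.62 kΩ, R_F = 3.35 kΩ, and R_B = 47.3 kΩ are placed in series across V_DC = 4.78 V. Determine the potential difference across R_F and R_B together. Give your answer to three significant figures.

V ≈ 4.63 V

Series total: ΣR = 1.62 + 3.35 + 47.3 = 52.27 kΩ.
R_{R_F..R_B} = 3.35 + 47.3 = 50.65 kΩ.
V = V_DC · R/ΣR = 4.78 × 0.9690 = 4.632 V.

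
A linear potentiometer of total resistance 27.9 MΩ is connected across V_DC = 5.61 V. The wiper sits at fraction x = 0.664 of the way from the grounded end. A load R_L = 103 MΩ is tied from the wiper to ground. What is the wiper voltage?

Split the track: R_lower = x·R_p = 18.53 MΩ, R_upper = (1−x)·R_p = 9.374 MΩ.
(x·R_p) ‖ R_L = 15.70 MΩ.
V_out = 5.61 × 15.70/(9.374 + 15.70) = 3.513 V.

V_out ≈ 3.51 V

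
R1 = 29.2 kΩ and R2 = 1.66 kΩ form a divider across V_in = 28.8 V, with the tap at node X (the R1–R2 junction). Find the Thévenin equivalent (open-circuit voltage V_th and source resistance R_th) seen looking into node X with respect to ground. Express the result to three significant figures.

V_th ≈ 1.55 V, R_th ≈ 1.57 kΩ

Open-circuit (no load on X): V_th = V_in · R2/(R1 + R2) = 28.8 × 1.66/(29.20 + 1.66) = 1.549 V.
Looking into X with the source shorted: R_th = R1·R2/(R1+R2) = 29.20 × 1.66/30.86 = 1.571 kΩ.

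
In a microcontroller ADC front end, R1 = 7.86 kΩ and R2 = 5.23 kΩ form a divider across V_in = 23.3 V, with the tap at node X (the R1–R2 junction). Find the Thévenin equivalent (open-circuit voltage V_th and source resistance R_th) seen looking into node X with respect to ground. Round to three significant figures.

With X open, the divider is unloaded: V_th = 23.3 × 5.23/13.09 = 9.309 V.
Zeroing V_in shorts the top of R1 to ground, so R_th = R1 ‖ R2 = 3.140 kΩ.

V_th ≈ 9.31 V, R_th ≈ 3.14 kΩ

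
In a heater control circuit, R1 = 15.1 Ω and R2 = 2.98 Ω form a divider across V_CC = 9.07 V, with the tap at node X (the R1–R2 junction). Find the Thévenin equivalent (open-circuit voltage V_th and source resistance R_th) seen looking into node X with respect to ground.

V_th ≈ 1.49 V, R_th ≈ 2.49 Ω

Open-circuit (no load on X): V_th = V_CC · R2/(R1 + R2) = 9.07 × 2.98/(15.10 + 2.98) = 1.495 V.
Looking into X with the source shorted: R_th = R1·R2/(R1+R2) = 15.10 × 2.98/18.08 = 2.489 Ω.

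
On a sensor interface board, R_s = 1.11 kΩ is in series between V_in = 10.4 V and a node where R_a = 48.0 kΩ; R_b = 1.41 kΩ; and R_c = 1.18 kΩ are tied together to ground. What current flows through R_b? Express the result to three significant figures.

I ≈ 2.68 mA

Parallel bank: R_p = 1/(1/48.0 + 1/1.41 + 1/1.18) = 0.6339 kΩ.
Node voltage V_A = V_in · R_p/(R_s + R_p) = 10.4 × 0.3635 = 3.780 V.
Branch current I = V_A/R_b = 3.780/1.41 = 2.681 mA.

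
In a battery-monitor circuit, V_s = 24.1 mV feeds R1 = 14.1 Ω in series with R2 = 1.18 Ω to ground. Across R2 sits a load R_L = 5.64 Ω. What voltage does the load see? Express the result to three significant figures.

R2 ‖ R_L = (1.18 × 5.64)/(1.18 + 5.64) = 0.9758 Ω.
Voltage divider with the loaded lower leg: V_out = 24.1 × 0.9758/(14.1 + 0.9758) = 24.1 × 0.06473 = 1.560 mV.

V_out ≈ 1.56 mV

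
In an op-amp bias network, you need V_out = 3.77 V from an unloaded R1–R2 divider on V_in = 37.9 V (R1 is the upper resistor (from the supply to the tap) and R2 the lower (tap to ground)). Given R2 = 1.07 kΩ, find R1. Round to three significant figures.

V_out/V_in = R2/(R1+R2) = 0.09947.
So R1 = R2 · (V_in/V_out − 1) = 1.07 × (37.9/3.77 − 1) = 1.07 × 9.053 = 9.687 kΩ.

R1 ≈ 9.69 kΩ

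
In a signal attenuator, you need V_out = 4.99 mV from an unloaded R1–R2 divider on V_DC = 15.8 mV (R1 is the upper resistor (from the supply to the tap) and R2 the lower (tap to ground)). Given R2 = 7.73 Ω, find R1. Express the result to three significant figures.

V_out/V_DC = R2/(R1+R2) = 0.3158.
R1 = R2·(1/k − 1) = 7.73 × 2.166 = 16.75 Ω.

R1 ≈ 16.7 Ω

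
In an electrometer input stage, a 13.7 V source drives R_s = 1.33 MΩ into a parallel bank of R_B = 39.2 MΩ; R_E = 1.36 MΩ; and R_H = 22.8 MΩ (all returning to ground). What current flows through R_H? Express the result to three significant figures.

Parallel bank: R_p = 1/(1/39.2 + 1/1.36 + 1/22.8) = 1.243 MΩ.
V_A by voltage divider: V_A = 13.7 × 1.243/(1.33 + 1.243) = 6.618 V.
I(R_H) = V_A / R_H = 6.618/22.8 = 0.2903 µA.

I ≈ 0.290 µA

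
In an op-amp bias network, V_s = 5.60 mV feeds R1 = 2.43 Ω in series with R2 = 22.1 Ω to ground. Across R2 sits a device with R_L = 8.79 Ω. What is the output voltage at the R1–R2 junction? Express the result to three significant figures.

R2 ‖ R_L = (22.1 × 8.79)/(22.1 + 8.79) = 6.289 Ω.
Now apply the divider: V_out = 5.60 × 0.7213 = 4.039 mV.

V_out ≈ 4.04 mV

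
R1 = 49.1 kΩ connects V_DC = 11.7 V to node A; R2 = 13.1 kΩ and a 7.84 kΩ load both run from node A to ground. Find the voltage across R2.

First combine the lower leg with the load: R2 ‖ R_L = 4.905 kΩ.
Now apply the divider: V_out = 11.7 × 0.09082 = 1.063 V.

V_out ≈ 1.06 V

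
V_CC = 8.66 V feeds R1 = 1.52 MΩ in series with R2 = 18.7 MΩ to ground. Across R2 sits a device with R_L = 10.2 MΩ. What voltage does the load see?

V_out ≈ 7.04 V

First combine the lower leg with the load: R2 ‖ R_L = 6.600 MΩ.
Voltage divider with the loaded lower leg: V_out = 8.66 × 6.600/(1.52 + 6.600) = 8.66 × 0.8128 = 7.039 V.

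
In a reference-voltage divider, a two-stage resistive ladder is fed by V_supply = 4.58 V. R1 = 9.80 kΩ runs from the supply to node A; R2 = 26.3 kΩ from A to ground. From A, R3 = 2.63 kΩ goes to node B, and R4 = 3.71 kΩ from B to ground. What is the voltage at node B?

V_B ≈ 0.918 V

Node A sees R2 in parallel with the series input of stage 2, R3 + R4 = 6.340 kΩ.
Effective lower resistance at A: R2 ‖ 6.340 = 5.109 kΩ.
So V_A = 4.58 × 0.3427 = 1.569 V.
Stage 2 is unloaded, so V_B = V_A · R4/(R3+R4) = 1.569 × 3.71/6.340 = 0.9184 V.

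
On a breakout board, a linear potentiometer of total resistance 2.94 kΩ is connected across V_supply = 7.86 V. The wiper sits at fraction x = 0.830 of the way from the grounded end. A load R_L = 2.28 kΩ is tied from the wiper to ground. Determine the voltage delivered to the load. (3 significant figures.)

V_out ≈ 5.52 V

Lower segment x·R_p = 2.440 kΩ; upper segment (1−x)·R_p = 0.4998 kΩ.
R_L loads the lower segment: effective lower R = 1.179 kΩ.
Then V_out = V_supply · 1.179/(0.4998 + 1.179) = 5.520 V.
(Unloaded: V_out = x·V_supply = 6.52 V.)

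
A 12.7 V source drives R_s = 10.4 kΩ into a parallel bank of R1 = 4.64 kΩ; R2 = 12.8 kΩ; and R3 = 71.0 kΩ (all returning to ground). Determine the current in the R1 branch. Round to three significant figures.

I ≈ 0.652 mA

Parallel bank: R_p = 1/(1/4.64 + 1/12.8 + 1/71.0) = 3.250 kΩ.
V_A = 12.7 × 3.250/13.65 = 3.024 V.
Branch current I = V_A/R1 = 3.024/4.64 = 0.6516 mA.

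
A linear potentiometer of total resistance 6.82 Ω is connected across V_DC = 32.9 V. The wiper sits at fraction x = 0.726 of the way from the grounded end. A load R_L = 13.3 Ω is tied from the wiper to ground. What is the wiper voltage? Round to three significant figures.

Lower segment x·R_p = 4.951 Ω; upper segment (1−x)·R_p = 1.869 Ω.
Lower segment in parallel with the load: 4.951 ‖ 13.3 = 3.608 Ω.
Loaded-divider output: V_out = 32.9 × 0.6588 = 21.67 V.
(Unloaded: V_out = x·V_DC = 23.9 V.)

V_out ≈ 21.7 V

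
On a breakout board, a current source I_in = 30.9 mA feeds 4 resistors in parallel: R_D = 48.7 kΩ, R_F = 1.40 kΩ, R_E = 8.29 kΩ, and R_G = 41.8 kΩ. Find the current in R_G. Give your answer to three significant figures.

ΣG = 1/48.7 + 1/1.40 + 1/8.29 + 1/41.8 = 0.8794.
By the current-divider rule, I = I_in · G_k/ΣG = 30.9 × 0.02721 = 0.8406 mA.

I ≈ 0.841 mA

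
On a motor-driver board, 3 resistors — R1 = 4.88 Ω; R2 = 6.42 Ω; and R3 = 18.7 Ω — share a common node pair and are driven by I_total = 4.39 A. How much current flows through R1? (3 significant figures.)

I ≈ 2.17 A

Conductances: ΣG = 1/4.88 + 1/6.42 + 1/18.7 = 0.4142 (1/Ω).
R1 takes the fraction G_k/ΣG = 0.2049/0.4142 = 0.4948, so I = 4.39 × 0.4948 = 2.172 A.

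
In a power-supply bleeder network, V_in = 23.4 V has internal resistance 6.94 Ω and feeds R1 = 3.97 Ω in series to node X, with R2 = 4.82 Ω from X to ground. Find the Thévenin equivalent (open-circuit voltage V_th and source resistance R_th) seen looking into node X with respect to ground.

V_th ≈ 7.17 V, R_th ≈ 3.34 Ω

R1' = 6.94 + 3.97 = 10.91 Ω (source resistance + R1).
With X open, the divider is unloaded: V_th = 23.4 × 4.82/15.73 = 7.170 V.
With V_in suppressed (replaced by a short), R_th = R1' ‖ R2 = (10.91 × 4.82)/(10.91 + 4.82) = 3.343 Ω.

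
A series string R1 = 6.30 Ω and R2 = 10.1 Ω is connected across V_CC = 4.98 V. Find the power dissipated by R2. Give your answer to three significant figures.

P ≈ 0.931 W

ΣR = 16.40 Ω → I = 4.98/16.40 = 0.3037 A.
P(R2) = I²·R2 = (0.3037)² × 10.1 = 0.9313 W.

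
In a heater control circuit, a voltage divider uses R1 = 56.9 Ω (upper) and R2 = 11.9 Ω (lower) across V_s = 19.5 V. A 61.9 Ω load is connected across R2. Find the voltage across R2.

R2 ‖ R_L = (11.9 × 61.9)/(11.9 + 61.9) = 9.981 Ω.
Voltage divider with the loaded lower leg: V_out = 19.5 × 9.981/(56.9 + 9.981) = 19.5 × 0.1492 = 2.910 V.

V_out ≈ 2.91 V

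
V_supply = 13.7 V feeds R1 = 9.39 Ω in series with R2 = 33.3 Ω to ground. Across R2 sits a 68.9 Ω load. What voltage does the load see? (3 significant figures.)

The load sits in parallel with R2, giving an effective lower resistance R2' = R2·R_L/(R2+R_L) = 22.45 Ω.
Then V_out = V_supply · R2'/(R1 + R2') = 13.7 × 22.45/31.84 = 9.660 V.

V_out ≈ 9.66 V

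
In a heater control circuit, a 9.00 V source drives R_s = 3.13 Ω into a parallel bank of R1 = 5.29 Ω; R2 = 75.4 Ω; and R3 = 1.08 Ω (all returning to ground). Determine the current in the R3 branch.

I ≈ 1.84 A

Equivalent of the parallel group: R_p = 0.8863 Ω.
V_A = 9.00 × 0.8863/4.016 = 1.986 V.
I(R3) = V_A / R3 = 1.986/1.08 = 1.839 A.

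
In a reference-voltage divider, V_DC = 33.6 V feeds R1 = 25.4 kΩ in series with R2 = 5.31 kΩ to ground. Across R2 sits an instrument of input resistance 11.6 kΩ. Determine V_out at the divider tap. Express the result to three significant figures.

The load sits in parallel with R2, giving an effective lower resistance R2' = R2·R_L/(R2+R_L) = 3.643 kΩ.
Voltage divider with the loaded lower leg: V_out = 33.6 × 3.643/(25.4 + 3.643) = 33.6 × 0.1254 = 4.214 V.
(Unloaded it would be 5.81 V; the load pulls it down.)

V_out ≈ 4.21 V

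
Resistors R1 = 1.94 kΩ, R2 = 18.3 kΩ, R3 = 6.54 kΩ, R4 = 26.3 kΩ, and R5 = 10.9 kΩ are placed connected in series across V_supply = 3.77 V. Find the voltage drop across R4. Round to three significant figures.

Series total: ΣR = 1.94 + 18.3 + 6.54 + 26.3 + 10.9 = 63.98 kΩ.
Voltage divider: V = V_supply · (26.30 / 63.98) = 3.77 × 0.4111 = 1.550 V.

V ≈ 1.55 V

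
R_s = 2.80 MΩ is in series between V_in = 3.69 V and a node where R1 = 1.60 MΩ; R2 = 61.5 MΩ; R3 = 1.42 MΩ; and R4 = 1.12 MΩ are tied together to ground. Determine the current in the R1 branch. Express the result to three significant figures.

I ≈ 0.317 µA

Combine the parallel branches: R_p = (1/1.60 + 1/61.5 + 1/1.42 + 1/1.12)⁻¹ = 0.4468 MΩ.
Node voltage V_A = V_in · R_p/(R_s + R_p) = 3.69 × 0.1376 = 0.5077 V.
I(R1) = V_A / R1 = 0.5077/1.60 = 0.3173 µA.
(Check via current divider: I_total = 1.137 µA; share G_k/ΣG = 0.2792 → same result.)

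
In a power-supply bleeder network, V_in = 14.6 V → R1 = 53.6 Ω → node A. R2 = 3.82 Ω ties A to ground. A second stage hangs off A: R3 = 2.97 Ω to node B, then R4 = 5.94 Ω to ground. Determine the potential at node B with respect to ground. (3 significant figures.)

V_B ≈ 0.462 V

Looking into the second stage from A: R3 + R4 = 8.910 Ω appears in parallel with R2.
R2 ‖ (R3+R4) = 2.674 Ω.
First divider: V_A = V_in · 2.674/(53.6 + 2.674) = 0.6937 V.
Then the unloaded second divider: V_B = V_A × R4/(R3+R4) = 0.6937 × 0.6667 = 0.4625 V.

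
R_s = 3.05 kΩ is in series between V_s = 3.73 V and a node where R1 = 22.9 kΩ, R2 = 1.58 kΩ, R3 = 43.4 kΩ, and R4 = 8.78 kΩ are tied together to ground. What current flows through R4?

Parallel bank: R_p = 1/(1/22.9 + 1/1.58 + 1/43.4 + 1/8.78) = 1.229 kΩ.
V_A by voltage divider: V_A = 3.73 × 1.229/(3.05 + 1.229) = 1.071 V.
I(R4) = V_A / R4 = 1.071/8.78 = 0.1220 mA.

I ≈ 0.122 mA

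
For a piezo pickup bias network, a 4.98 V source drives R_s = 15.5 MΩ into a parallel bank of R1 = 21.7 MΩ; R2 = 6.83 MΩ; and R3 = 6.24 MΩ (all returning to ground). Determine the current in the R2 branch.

Equivalent of the parallel group: R_p = 2.835 MΩ.
Node voltage V_A = V_s · R_p/(R_s + R_p) = 4.98 × 0.1546 = 0.7700 V.
Branch current I = V_A/R2 = 0.7700/6.83 = 0.1127 µA.

I ≈ 0.113 µA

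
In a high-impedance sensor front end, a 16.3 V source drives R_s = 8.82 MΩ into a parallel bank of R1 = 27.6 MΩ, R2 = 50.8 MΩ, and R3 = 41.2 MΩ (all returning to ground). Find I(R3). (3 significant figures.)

I ≈ 0.232 µA

Parallel bank: R_p = 1/(1/27.6 + 1/50.8 + 1/41.2) = 12.47 MΩ.
Node voltage V_A = V_supply · R_p/(R_s + R_p) = 16.3 × 0.5857 = 9.547 V.
Branch current I = V_A/R3 = 9.547/41.2 = 0.2317 µA.
(Equivalently: I_total = 0.7656 µA, then current-divider fraction G_k/ΣG = 0.3027.)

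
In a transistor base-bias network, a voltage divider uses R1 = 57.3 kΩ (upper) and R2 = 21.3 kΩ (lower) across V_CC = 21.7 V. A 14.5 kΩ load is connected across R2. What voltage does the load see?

V_out ≈ 2.84 V

R2 ‖ R_L = (21.3 × 14.5)/(21.3 + 14.5) = 8.627 kΩ.
Voltage divider with the loaded lower leg: V_out = 21.7 × 8.627/(57.3 + 8.627) = 21.7 × 0.1309 = 2.840 V.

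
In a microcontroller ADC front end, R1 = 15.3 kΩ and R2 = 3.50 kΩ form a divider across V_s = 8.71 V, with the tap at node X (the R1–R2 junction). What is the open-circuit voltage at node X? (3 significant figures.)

V_th ≈ 1.62 V

Open-circuit (no load on X): V_th = V_s · R2/(R1 + R2) = 8.71 × 3.50/(15.30 + 3.50) = 1.622 V.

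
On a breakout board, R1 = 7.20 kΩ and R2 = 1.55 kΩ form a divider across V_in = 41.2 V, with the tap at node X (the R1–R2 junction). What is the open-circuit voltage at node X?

V_th ≈ 7.30 V

With X open, the divider is unloaded: V_th = 41.2 × 1.55/8.750 = 7.298 V.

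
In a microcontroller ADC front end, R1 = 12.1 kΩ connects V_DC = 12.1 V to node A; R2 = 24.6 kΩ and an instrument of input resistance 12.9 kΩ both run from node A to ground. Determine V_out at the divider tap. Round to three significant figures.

First combine the lower leg with the load: R2 ‖ R_L = 8.462 kΩ.
Now apply the divider: V_out = 12.1 × 0.4115 = 4.980 V.
(Unloaded it would be 8.11 V; the load pulls it down.)

V_out ≈ 4.98 V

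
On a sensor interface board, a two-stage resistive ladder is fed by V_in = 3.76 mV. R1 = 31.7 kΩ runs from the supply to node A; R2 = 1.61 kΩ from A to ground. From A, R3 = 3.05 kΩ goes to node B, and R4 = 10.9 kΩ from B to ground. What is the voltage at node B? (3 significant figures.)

V_B ≈ 0.128 mV

Node A sees R2 in parallel with the series input of stage 2, R3 + R4 = 13.95 kΩ.
R2 ‖ (R3+R4) = 1.443 kΩ.
V_A = 3.76 × 1.443/(31.7 + 1.443) = 0.1637 mV.
V_B = V_A × 0.7814 = 0.1279 mV.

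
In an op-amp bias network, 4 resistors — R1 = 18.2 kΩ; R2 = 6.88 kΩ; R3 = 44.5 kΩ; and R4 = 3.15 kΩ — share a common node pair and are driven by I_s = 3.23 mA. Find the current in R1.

Conductances: ΣG = 1/18.2 + 1/6.88 + 1/44.5 + 1/3.15 = 0.5402 (1/kΩ).
By the current-divider rule, I = I_s · G_k/ΣG = 3.23 × 0.1017 = 0.3285 mA.

I ≈ 0.329 mA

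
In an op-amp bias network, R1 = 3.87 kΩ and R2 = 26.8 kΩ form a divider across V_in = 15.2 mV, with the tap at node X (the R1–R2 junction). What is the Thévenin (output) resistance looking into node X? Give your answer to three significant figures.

Zeroing V_in shorts the top of R1 to ground, so R_th = R1 ‖ R2 = 3.382 kΩ.

R_th ≈ 3.38 kΩ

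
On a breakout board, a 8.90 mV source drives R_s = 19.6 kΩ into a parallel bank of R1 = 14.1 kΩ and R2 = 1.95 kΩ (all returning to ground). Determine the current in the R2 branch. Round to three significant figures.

Equivalent of the parallel group: R_p = 1.713 kΩ.
V_A = 8.90 × 1.713/21.31 = 0.7154 mV.
Branch current I = V_A/R2 = 0.7154/1.95 = 0.3668 µA.
(Equivalently: I_total = 0.4176 µA, then current-divider fraction G_k/ΣG = 0.8785.)

I ≈ 0.367 µA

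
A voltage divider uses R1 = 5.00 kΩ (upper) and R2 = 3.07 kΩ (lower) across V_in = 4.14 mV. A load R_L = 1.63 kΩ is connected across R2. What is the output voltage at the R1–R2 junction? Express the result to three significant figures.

V_out ≈ 0.727 mV

First combine the lower leg with the load: R2 ‖ R_L = 1.065 kΩ.
Now apply the divider: V_out = 4.14 × 0.1756 = 0.7268 mV.
(Unloaded it would be 1.57 mV; the load pulls it down.)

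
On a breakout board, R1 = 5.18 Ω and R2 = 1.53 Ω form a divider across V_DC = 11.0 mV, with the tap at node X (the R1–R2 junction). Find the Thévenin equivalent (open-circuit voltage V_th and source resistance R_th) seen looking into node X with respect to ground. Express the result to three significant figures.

V_th ≈ 2.51 mV, R_th ≈ 1.18 Ω

V_th is the unloaded tap voltage: V_DC · R2/(R1+R2) = 11.0 × 0.2280 = 2.508 mV.
Zeroing V_DC shorts the top of R1 to ground, so R_th = R1 ‖ R2 = 1.181 Ω.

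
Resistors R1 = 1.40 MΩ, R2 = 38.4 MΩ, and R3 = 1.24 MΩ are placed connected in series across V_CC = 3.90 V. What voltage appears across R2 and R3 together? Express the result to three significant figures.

Total series resistance ΣR = 1.40 + 38.4 + 1.24 = 41.04 MΩ.
R_{R2..R3} = 38.4 + 1.24 = 39.64 MΩ.
By the voltage-divider rule, V = 3.90 × 39.64/41.04 = 3.767 V.

V ≈ 3.77 V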